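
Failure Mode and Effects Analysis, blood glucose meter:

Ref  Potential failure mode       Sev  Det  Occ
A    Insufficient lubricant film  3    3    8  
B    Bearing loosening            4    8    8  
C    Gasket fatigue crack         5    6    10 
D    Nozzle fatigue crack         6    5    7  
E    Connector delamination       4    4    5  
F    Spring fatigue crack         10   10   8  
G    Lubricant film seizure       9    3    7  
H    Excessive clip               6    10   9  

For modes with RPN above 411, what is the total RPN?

1340

RPN = Severity × Occurrence × Detection:
  A: 3 × 8 × 3 = 72
  B: 4 × 8 × 8 = 256
  C: 5 × 10 × 6 = 300
  D: 6 × 7 × 5 = 210
  E: 4 × 5 × 4 = 80
  F: 10 × 8 × 10 = 800
  G: 9 × 7 × 3 = 189
  H: 6 × 9 × 10 = 540
RPN > 411: F (800), H (540).
Sum: 800 + 540 = 1340.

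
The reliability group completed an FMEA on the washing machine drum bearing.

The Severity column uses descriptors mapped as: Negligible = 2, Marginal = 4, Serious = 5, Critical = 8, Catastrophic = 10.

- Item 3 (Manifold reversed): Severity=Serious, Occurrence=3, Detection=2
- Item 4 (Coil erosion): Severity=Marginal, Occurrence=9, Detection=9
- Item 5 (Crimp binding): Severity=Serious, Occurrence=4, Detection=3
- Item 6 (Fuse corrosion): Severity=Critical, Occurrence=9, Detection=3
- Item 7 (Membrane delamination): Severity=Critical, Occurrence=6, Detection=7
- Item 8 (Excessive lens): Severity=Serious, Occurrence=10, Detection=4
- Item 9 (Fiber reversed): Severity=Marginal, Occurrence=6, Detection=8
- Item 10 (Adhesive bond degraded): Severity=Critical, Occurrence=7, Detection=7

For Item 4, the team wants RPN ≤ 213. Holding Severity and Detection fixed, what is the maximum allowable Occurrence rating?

5

Item 4: S=4, O=9, D=9 → current RPN = 324.
Fixed product = 36. Need 36 × O ≤ 213, so O ≤ 213/36 = 5.92.
Maximum integer Occurrence rating = 5 (gives RPN 180; O=6 would give 216 > 213).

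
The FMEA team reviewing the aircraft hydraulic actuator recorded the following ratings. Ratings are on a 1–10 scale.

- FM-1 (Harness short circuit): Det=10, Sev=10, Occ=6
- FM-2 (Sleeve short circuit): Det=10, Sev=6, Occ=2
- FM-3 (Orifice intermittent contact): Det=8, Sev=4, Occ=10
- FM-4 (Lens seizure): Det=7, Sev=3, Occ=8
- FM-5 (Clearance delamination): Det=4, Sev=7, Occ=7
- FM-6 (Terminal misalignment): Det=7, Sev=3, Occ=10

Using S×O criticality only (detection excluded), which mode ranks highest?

Criticality = Severity × Occurrence:
  FM-1: 10 × 6 = 60
  FM-2: 6 × 2 = 12
  FM-3: 4 × 10 = 40
  FM-4: 3 × 8 = 24
  FM-5: 7 × 7 = 49
  FM-6: 3 × 10 = 30
Highest criticality is 60 → FM-1.

FM-1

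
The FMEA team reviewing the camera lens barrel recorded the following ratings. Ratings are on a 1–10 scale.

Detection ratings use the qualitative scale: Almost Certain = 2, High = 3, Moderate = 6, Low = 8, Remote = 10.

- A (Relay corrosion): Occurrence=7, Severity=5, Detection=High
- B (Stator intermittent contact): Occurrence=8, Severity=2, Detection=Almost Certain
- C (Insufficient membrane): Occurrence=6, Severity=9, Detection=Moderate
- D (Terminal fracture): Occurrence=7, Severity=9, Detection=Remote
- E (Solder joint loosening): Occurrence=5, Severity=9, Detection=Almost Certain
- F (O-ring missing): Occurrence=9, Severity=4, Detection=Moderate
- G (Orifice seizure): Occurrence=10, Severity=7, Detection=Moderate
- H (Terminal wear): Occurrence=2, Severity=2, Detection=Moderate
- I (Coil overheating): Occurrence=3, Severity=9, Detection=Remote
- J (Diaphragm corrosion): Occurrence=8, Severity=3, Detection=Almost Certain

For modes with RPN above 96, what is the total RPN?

RPN = Severity × Occurrence × Detection:
  A: 5 × 7 × 3 = 105
  B: 2 × 8 × 2 = 32
  C: 9 × 6 × 6 = 324
  D: 9 × 7 × 10 = 630
  E: 9 × 5 × 2 = 90
  F: 4 × 9 × 6 = 216
  G: 7 × 10 × 6 = 420
  H: 2 × 2 × 6 = 24
  I: 9 × 3 × 10 = 270
  J: 3 × 8 × 2 = 48
RPN > 96: A (105), C (324), D (630), F (216), G (420), I (270).
Sum: 105 + 324 + 630 + 216 + 420 + 270 = 1965.

1965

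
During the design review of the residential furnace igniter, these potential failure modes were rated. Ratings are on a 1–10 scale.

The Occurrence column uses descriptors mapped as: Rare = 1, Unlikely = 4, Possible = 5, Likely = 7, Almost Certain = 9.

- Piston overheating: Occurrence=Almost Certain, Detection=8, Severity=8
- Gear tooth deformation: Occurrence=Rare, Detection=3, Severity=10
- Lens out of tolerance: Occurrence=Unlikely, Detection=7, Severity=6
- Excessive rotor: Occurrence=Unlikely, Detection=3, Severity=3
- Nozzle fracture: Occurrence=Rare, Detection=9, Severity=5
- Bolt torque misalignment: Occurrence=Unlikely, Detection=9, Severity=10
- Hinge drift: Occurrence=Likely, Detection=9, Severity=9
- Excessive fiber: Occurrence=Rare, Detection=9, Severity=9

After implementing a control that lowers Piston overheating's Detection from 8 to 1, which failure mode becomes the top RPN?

Hinge drift

RPN = Severity × Occurrence × Detection:
  Piston overheating: 8 × 9 × 8 = 576
  Gear tooth deformation: 10 × 1 × 3 = 30
  Lens out of tolerance: 6 × 4 × 7 = 168
  Excessive rotor: 3 × 4 × 3 = 36
  Nozzle fracture: 5 × 1 × 9 = 45
  Bolt torque misalignment: 10 × 4 × 9 = 360
  Hinge drift: 9 × 7 × 9 = 567
  Excessive fiber: 9 × 1 × 9 = 81
After action: Piston overheating → 8 × 9 × 1 = 72.
Revised RPNs: Hinge drift=567, Bolt torque misalignment=360, Lens out of tolerance=168, Excessive fiber=81, Piston overheating=72, Nozzle fracture=45, Excessive rotor=36, Gear tooth deformation=30.
Highest is now Hinge drift (567).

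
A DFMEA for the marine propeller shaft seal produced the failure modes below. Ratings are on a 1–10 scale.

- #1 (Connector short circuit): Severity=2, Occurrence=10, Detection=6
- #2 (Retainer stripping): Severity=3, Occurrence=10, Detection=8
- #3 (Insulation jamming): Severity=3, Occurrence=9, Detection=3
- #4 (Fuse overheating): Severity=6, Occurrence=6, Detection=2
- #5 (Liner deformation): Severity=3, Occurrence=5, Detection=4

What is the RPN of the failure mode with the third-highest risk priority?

RPN = Severity × Occurrence × Detection:
  #1: 2 × 10 × 6 = 120
  #2: 3 × 10 × 8 = 240
  #3: 3 × 9 × 3 = 81
  #4: 6 × 6 × 2 = 72
  #5: 3 × 5 × 4 = 60
Sorted descending: 240, 120, 81, 72, 60.
The third-highest RPN is 81 (#3).

81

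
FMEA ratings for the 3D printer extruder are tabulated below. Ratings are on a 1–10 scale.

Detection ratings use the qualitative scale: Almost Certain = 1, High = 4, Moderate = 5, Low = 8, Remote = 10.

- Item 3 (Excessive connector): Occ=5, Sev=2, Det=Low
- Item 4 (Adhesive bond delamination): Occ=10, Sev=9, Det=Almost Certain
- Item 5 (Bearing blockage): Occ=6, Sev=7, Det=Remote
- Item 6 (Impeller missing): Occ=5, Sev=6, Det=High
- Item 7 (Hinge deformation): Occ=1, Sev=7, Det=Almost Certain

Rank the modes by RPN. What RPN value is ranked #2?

120

RPN = Severity × Occurrence × Detection:
  Item 3: 2 × 5 × 8 = 80
  Item 4: 9 × 10 × 1 = 90
  Item 5: 7 × 6 × 10 = 420
  Item 6: 6 × 5 × 4 = 120
  Item 7: 7 × 1 × 1 = 7
Sorted descending: 420, 120, 90, 80, 7.
The second-highest RPN is 120 (Item 6).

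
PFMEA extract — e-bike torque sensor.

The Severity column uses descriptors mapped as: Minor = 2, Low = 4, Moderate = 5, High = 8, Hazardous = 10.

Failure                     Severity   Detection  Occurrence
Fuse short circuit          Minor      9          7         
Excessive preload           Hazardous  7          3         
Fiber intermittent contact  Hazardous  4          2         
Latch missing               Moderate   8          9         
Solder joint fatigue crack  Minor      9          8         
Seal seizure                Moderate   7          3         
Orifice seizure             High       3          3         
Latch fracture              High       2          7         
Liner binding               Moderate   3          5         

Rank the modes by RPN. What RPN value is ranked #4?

126

RPN = Severity × Occurrence × Detection:
  Fuse short circuit: 2 × 7 × 9 = 126
  Excessive preload: 10 × 3 × 7 = 210
  Fiber intermittent contact: 10 × 2 × 4 = 80
  Latch missing: 5 × 9 × 8 = 360
  Solder joint fatigue crack: 2 × 8 × 9 = 144
  Seal seizure: 5 × 3 × 7 = 105
  Orifice seizure: 8 × 3 × 3 = 72
  Latch fracture: 8 × 7 × 2 = 112
  Liner binding: 5 × 5 × 3 = 75
Sorted descending: 360, 210, 144, 126, 112, 105, 80, 75, 72.
The fourth-highest RPN is 126 (Fuse short circuit).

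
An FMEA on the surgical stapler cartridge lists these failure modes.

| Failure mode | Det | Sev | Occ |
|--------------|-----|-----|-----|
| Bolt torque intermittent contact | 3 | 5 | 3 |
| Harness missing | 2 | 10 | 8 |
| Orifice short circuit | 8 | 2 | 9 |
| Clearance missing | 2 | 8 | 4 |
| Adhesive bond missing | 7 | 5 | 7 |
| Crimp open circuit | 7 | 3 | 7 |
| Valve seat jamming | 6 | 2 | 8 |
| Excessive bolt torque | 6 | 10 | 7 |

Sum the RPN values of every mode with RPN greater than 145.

RPN = Severity × Occurrence × Detection:
  Bolt torque intermittent contact: 5 × 3 × 3 = 45
  Harness missing: 10 × 8 × 2 = 160
  Orifice short circuit: 2 × 9 × 8 = 144
  Clearance missing: 8 × 4 × 2 = 64
  Adhesive bond missing: 5 × 7 × 7 = 245
  Crimp open circuit: 3 × 7 × 7 = 147
  Valve seat jamming: 2 × 8 × 6 = 96
  Excessive bolt torque: 10 × 7 × 6 = 420
RPN > 145: Harness missing (160), Adhesive bond missing (245), Crimp open circuit (147), Excessive bolt torque (420).
Sum: 160 + 245 + 147 + 420 = 972.

972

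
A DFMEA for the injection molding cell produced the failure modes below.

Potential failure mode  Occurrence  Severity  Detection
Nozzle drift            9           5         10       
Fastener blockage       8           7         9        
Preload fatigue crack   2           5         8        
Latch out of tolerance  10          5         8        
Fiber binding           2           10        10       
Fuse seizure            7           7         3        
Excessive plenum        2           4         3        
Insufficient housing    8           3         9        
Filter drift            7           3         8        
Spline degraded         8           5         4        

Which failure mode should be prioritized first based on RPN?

RPN = Severity × Occurrence × Detection:
  Nozzle drift: 5 × 9 × 10 = 450
  Fastener blockage: 7 × 8 × 9 = 504
  Preload fatigue crack: 5 × 2 × 8 = 80
  Latch out of tolerance: 5 × 10 × 8 = 400
  Fiber binding: 10 × 2 × 10 = 200
  Fuse seizure: 7 × 7 × 3 = 147
  Excessive plenum: 4 × 2 × 3 = 24
  Insufficient housing: 3 × 8 × 9 = 216
  Filter drift: 3 × 7 × 8 = 168
  Spline degraded: 5 × 8 × 4 = 160
Highest RPN is 504 → Fastener blockage.

Fastener blockage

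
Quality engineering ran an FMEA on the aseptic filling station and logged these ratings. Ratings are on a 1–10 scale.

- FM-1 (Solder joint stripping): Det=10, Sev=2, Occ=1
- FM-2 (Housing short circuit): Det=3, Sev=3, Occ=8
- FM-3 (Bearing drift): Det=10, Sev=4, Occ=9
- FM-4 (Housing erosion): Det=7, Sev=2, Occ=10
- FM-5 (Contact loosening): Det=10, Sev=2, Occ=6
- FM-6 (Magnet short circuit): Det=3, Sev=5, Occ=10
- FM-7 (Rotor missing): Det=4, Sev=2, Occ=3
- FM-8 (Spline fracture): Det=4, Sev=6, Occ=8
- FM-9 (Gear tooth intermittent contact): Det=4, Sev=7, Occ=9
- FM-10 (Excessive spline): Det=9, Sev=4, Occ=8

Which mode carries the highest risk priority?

FM-3

RPN = Severity × Occurrence × Detection:
  FM-1: 2 × 1 × 10 = 20
  FM-2: 3 × 8 × 3 = 72
  FM-3: 4 × 9 × 10 = 360
  FM-4: 2 × 10 × 7 = 140
  FM-5: 2 × 6 × 10 = 120
  FM-6: 5 × 10 × 3 = 150
  FM-7: 2 × 3 × 4 = 24
  FM-8: 6 × 8 × 4 = 192
  FM-9: 7 × 9 × 4 = 252
  FM-10: 4 × 8 × 9 = 288
Highest RPN is 360 → FM-3.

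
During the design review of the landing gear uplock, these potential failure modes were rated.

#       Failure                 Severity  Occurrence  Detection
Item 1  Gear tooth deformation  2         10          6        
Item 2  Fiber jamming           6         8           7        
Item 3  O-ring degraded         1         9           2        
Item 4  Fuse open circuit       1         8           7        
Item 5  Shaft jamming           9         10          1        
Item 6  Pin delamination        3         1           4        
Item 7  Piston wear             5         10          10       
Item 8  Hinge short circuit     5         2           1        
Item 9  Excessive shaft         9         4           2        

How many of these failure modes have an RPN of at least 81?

4

RPN = Severity × Occurrence × Detection:
  Item 1: 2 × 10 × 6 = 120
  Item 2: 6 × 8 × 7 = 336
  Item 3: 1 × 9 × 2 = 18
  Item 4: 1 × 8 × 7 = 56
  Item 5: 9 × 10 × 1 = 90
  Item 6: 3 × 1 × 4 = 12
  Item 7: 5 × 10 × 10 = 500
  Item 8: 5 × 2 × 1 = 10
  Item 9: 9 × 4 × 2 = 72
Modes with RPN ≥ 81: Item 1 (120), Item 2 (336), Item 5 (90), Item 7 (500) → 4.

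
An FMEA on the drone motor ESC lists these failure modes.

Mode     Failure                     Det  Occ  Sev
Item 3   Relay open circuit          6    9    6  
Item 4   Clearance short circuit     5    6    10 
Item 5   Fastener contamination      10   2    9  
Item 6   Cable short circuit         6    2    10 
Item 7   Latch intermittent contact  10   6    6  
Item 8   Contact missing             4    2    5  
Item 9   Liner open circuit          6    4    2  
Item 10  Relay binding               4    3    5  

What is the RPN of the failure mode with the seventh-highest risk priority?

48

RPN = Severity × Occurrence × Detection:
  Item 3: 6 × 9 × 6 = 324
  Item 4: 10 × 6 × 5 = 300
  Item 5: 9 × 2 × 10 = 180
  Item 6: 10 × 2 × 6 = 120
  Item 7: 6 × 6 × 10 = 360
  Item 8: 5 × 2 × 4 = 40
  Item 9: 2 × 4 × 6 = 48
  Item 10: 5 × 3 × 4 = 60
Sorted descending: 360, 324, 300, 180, 120, 60, 48, 40.
The seventh-highest RPN is 48 (Item 9).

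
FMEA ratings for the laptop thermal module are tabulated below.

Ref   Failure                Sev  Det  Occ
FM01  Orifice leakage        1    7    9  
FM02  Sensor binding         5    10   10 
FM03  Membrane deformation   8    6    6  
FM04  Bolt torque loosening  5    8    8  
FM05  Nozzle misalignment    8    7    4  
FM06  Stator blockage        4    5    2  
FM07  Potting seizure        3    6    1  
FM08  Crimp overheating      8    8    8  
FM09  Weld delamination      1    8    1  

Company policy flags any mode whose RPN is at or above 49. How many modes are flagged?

6

RPN = Severity × Occurrence × Detection:
  FM01: 1 × 9 × 7 = 63
  FM02: 5 × 10 × 10 = 500
  FM03: 8 × 6 × 6 = 288
  FM04: 5 × 8 × 8 = 320
  FM05: 8 × 4 × 7 = 224
  FM06: 4 × 2 × 5 = 40
  FM07: 3 × 1 × 6 = 18
  FM08: 8 × 8 × 8 = 512
  FM09: 1 × 1 × 8 = 8
Modes with RPN ≥ 49: FM01 (63), FM02 (500), FM03 (288), FM04 (320), FM05 (224), FM08 (512) → 6.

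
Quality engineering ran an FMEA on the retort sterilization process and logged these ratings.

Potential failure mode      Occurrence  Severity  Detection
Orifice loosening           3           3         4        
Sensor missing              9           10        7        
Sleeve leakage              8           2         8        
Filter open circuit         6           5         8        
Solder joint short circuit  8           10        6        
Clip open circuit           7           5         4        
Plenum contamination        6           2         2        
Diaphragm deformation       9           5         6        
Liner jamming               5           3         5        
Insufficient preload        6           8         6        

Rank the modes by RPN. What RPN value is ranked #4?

270

RPN = Severity × Occurrence × Detection:
  Orifice loosening: 3 × 3 × 4 = 36
  Sensor missing: 10 × 9 × 7 = 630
  Sleeve leakage: 2 × 8 × 8 = 128
  Filter open circuit: 5 × 6 × 8 = 240
  Solder joint short circuit: 10 × 8 × 6 = 480
  Clip open circuit: 5 × 7 × 4 = 140
  Plenum contamination: 2 × 6 × 2 = 24
  Diaphragm deformation: 5 × 9 × 6 = 270
  Liner jamming: 3 × 5 × 5 = 75
  Insufficient preload: 8 × 6 × 6 = 288
Sorted descending: 630, 480, 288, 270, 240, 140, 128, 75, 36, 24.
The fourth-highest RPN is 270 (Diaphragm deformation).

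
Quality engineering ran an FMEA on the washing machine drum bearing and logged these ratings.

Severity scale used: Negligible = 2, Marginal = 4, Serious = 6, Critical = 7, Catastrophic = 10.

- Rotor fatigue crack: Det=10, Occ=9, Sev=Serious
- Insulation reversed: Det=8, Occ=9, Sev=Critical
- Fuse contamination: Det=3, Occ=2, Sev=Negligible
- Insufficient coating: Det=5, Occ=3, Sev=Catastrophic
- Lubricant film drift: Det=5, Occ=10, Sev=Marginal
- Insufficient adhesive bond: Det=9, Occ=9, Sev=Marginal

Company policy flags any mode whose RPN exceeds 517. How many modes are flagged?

1

RPN = Severity × Occurrence × Detection:
  Rotor fatigue crack: 6 × 9 × 10 = 540
  Insulation reversed: 7 × 9 × 8 = 504
  Fuse contamination: 2 × 2 × 3 = 12
  Insufficient coating: 10 × 3 × 5 = 150
  Lubricant film drift: 4 × 10 × 5 = 200
  Insufficient adhesive bond: 4 × 9 × 9 = 324
Modes with RPN > 517: Rotor fatigue crack (540) → 1.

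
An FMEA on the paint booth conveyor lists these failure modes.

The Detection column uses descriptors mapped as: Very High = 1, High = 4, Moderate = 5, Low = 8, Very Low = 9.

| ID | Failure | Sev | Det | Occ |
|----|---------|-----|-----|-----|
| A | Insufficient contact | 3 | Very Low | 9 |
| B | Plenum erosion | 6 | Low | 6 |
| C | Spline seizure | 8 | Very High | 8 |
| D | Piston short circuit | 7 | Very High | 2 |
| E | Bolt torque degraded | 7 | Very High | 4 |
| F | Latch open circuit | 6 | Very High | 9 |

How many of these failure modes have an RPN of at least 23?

5

RPN = Severity × Occurrence × Detection:
  A: 3 × 9 × 9 = 243
  B: 6 × 6 × 8 = 288
  C: 8 × 8 × 1 = 64
  D: 7 × 2 × 1 = 14
  E: 7 × 4 × 1 = 28
  F: 6 × 9 × 1 = 54
Modes with RPN ≥ 23: A (243), B (288), C (64), E (28), F (54) → 5.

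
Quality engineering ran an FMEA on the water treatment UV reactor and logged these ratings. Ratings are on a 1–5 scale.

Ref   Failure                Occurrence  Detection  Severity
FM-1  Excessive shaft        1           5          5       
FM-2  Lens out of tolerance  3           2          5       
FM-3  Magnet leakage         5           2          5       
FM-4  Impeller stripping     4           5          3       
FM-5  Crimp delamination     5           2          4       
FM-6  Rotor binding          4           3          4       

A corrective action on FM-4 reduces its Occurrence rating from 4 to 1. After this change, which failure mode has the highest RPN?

FM-3

RPN = Severity × Occurrence × Detection:
  FM-1: 5 × 1 × 5 = 25
  FM-2: 5 × 3 × 2 = 30
  FM-3: 5 × 5 × 2 = 50
  FM-4: 3 × 4 × 5 = 60
  FM-5: 4 × 5 × 2 = 40
  FM-6: 4 × 4 × 3 = 48
After action: FM-4 → 3 × 1 × 5 = 15.
Revised RPNs: FM-3=50, FM-6=48, FM-5=40, FM-2=30, FM-1=25, FM-4=15.
Highest is now FM-3 (50).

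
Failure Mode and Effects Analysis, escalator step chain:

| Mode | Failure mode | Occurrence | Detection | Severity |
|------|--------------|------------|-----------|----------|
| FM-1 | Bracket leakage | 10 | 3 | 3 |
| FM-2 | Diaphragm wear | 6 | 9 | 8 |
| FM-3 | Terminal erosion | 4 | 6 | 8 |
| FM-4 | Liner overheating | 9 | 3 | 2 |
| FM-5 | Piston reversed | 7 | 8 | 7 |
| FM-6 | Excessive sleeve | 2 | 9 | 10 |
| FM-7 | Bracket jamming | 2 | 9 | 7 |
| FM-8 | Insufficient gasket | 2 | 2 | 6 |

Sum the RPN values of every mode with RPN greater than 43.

RPN = Severity × Occurrence × Detection:
  FM-1: 3 × 10 × 3 = 90
  FM-2: 8 × 6 × 9 = 432
  FM-3: 8 × 4 × 6 = 192
  FM-4: 2 × 9 × 3 = 54
  FM-5: 7 × 7 × 8 = 392
  FM-6: 10 × 2 × 9 = 180
  FM-7: 7 × 2 × 9 = 126
  FM-8: 6 × 2 × 2 = 24
RPN > 43: FM-1 (90), FM-2 (432), FM-3 (192), FM-4 (54), FM-5 (392), FM-6 (180), FM-7 (126).
Sum: 90 + 432 + 192 + 54 + 392 + 180 + 126 = 1466.

1466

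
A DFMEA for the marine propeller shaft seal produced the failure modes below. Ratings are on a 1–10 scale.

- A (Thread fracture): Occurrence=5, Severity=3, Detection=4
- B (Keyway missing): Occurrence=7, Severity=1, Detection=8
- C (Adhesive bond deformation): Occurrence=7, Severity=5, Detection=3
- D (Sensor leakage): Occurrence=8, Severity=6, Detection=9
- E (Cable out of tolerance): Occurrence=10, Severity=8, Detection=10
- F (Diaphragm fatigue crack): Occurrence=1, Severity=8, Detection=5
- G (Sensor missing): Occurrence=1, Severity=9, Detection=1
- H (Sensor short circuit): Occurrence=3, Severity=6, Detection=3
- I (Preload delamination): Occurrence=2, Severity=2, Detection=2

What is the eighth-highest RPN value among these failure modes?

9

RPN = Severity × Occurrence × Detection:
  A: 3 × 5 × 4 = 60
  B: 1 × 7 × 8 = 56
  C: 5 × 7 × 3 = 105
  D: 6 × 8 × 9 = 432
  E: 8 × 10 × 10 = 800
  F: 8 × 1 × 5 = 40
  G: 9 × 1 × 1 = 9
  H: 6 × 3 × 3 = 54
  I: 2 × 2 × 2 = 8
Sorted descending: 800, 432, 105, 60, 56, 54, 40, 9, 8.
The eighth-highest RPN is 9 (G).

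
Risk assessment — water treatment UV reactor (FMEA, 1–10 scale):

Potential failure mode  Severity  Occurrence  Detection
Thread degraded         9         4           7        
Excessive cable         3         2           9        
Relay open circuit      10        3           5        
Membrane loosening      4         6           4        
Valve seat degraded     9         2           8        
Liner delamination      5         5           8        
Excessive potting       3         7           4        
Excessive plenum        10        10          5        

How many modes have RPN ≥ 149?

RPN = Severity × Occurrence × Detection:
  Thread degraded: 9 × 4 × 7 = 252
  Excessive cable: 3 × 2 × 9 = 54
  Relay open circuit: 10 × 3 × 5 = 150
  Membrane loosening: 4 × 6 × 4 = 96
  Valve seat degraded: 9 × 2 × 8 = 144
  Liner delamination: 5 × 5 × 8 = 200
  Excessive potting: 3 × 7 × 4 = 84
  Excessive plenum: 10 × 10 × 5 = 500
Modes with RPN ≥ 149: Thread degraded (252), Relay open circuit (150), Liner delamination (200), Excessive plenum (500) → 4.

4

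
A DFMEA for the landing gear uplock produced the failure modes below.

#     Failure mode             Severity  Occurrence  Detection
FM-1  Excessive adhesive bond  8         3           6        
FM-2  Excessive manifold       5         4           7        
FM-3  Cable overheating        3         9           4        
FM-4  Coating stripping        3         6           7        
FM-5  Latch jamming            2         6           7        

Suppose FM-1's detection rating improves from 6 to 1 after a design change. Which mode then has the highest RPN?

FM-2

RPN = Severity × Occurrence × Detection:
  FM-1: 8 × 3 × 6 = 144
  FM-2: 5 × 4 × 7 = 140
  FM-3: 3 × 9 × 4 = 108
  FM-4: 3 × 6 × 7 = 126
  FM-5: 2 × 6 × 7 = 84
After action: FM-1 → 8 × 3 × 1 = 24.
Revised RPNs: FM-2=140, FM-4=126, FM-3=108, FM-5=84, FM-1=24.
Highest is now FM-2 (140).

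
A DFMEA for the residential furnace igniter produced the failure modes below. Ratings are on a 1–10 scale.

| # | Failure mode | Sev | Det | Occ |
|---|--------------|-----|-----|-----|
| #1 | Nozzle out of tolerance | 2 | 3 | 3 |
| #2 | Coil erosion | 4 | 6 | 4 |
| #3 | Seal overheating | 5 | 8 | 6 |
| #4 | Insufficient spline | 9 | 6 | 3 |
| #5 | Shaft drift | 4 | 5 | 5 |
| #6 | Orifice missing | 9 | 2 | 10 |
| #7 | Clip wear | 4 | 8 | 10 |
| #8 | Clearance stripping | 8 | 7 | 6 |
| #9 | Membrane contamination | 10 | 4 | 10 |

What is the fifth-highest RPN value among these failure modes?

180

RPN = Severity × Occurrence × Detection:
  #1: 2 × 3 × 3 = 18
  #2: 4 × 4 × 6 = 96
  #3: 5 × 6 × 8 = 240
  #4: 9 × 3 × 6 = 162
  #5: 4 × 5 × 5 = 100
  #6: 9 × 10 × 2 = 180
  #7: 4 × 10 × 8 = 320
  #8: 8 × 6 × 7 = 336
  #9: 10 × 10 × 4 = 400
Sorted descending: 400, 336, 320, 240, 180, 162, 100, 96, 18.
The fifth-highest RPN is 180 (#6).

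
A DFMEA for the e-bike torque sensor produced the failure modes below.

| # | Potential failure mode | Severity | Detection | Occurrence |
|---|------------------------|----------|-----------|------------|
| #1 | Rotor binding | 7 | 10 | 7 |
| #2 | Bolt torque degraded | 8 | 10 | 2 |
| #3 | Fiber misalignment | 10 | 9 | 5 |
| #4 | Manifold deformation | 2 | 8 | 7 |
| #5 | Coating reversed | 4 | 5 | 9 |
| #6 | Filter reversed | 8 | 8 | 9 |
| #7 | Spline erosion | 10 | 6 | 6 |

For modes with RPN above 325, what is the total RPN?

RPN = Severity × Occurrence × Detection:
  #1: 7 × 7 × 10 = 490
  #2: 8 × 2 × 10 = 160
  #3: 10 × 5 × 9 = 450
  #4: 2 × 7 × 8 = 112
  #5: 4 × 9 × 5 = 180
  #6: 8 × 9 × 8 = 576
  #7: 10 × 6 × 6 = 360
RPN > 325: #1 (490), #3 (450), #6 (576), #7 (360).
Sum: 490 + 450 + 576 + 360 = 1876.

1876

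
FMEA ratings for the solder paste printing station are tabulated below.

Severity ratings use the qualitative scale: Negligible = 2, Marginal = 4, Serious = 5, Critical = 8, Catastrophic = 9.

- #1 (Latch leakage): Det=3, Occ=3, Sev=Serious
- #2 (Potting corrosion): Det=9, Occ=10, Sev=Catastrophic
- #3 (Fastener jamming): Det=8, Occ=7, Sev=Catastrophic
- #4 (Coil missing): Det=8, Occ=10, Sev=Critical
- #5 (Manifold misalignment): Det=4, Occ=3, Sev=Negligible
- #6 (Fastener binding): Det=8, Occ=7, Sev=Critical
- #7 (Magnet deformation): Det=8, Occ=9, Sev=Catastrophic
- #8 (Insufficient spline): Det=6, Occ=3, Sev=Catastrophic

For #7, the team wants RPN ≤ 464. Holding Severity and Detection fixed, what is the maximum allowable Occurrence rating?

6

#7: S=9, O=9, D=8 → current RPN = 648.
Fixed product = 72. Need 72 × O ≤ 464, so O ≤ 464/72 = 6.44.
Maximum integer Occurrence rating = 6 (gives RPN 432; O=7 would give 504 > 464).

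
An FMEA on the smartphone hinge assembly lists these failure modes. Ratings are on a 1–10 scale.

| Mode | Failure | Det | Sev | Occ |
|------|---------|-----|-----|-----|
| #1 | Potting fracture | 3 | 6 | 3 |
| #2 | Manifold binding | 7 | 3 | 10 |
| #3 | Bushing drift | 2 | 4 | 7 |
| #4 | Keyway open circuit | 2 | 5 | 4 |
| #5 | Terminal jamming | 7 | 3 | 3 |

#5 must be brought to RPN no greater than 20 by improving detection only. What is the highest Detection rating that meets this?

#5: S=3, O=3, D=7 → current RPN = 63.
Fixed product = 9. Need 9 × D ≤ 20, so D ≤ 20/9 = 2.22.
Maximum integer Detection rating = 2 (gives RPN 18; D=3 would give 27 > 20).

2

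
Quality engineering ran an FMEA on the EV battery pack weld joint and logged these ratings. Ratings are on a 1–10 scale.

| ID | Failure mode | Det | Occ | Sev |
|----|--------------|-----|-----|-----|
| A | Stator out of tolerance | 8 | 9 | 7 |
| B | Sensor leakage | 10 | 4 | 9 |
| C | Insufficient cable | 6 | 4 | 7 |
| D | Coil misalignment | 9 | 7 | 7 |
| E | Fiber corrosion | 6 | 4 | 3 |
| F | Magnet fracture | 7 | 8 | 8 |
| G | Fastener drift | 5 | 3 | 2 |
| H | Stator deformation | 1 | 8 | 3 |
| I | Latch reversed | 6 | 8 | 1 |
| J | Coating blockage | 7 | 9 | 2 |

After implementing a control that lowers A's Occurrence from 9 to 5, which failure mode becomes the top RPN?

F

RPN = Severity × Occurrence × Detection:
  A: 7 × 9 × 8 = 504
  B: 9 × 4 × 10 = 360
  C: 7 × 4 × 6 = 168
  D: 7 × 7 × 9 = 441
  E: 3 × 4 × 6 = 72
  F: 8 × 8 × 7 = 448
  G: 2 × 3 × 5 = 30
  H: 3 × 8 × 1 = 24
  I: 1 × 8 × 6 = 48
  J: 2 × 9 × 7 = 126
After action: A → 7 × 5 × 8 = 280.
Revised RPNs: F=448, D=441, B=360, A=280, C=168, J=126, E=72, I=48, G=30, H=24.
Highest is now F (448).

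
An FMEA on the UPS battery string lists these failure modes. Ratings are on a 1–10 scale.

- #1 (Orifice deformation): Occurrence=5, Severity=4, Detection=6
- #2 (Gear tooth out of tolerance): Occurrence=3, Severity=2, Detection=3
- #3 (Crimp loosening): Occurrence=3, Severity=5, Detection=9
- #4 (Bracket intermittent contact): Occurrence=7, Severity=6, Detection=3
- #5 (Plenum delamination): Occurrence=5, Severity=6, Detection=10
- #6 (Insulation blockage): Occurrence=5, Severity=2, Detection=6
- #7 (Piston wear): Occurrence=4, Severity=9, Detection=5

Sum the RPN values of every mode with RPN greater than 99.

861

RPN = Severity × Occurrence × Detection:
  #1: 4 × 5 × 6 = 120
  #2: 2 × 3 × 3 = 18
  #3: 5 × 3 × 9 = 135
  #4: 6 × 7 × 3 = 126
  #5: 6 × 5 × 10 = 300
  #6: 2 × 5 × 6 = 60
  #7: 9 × 4 × 5 = 180
RPN > 99: #1 (120), #3 (135), #4 (126), #5 (300), #7 (180).
Sum: 120 + 135 + 126 + 300 + 180 = 861.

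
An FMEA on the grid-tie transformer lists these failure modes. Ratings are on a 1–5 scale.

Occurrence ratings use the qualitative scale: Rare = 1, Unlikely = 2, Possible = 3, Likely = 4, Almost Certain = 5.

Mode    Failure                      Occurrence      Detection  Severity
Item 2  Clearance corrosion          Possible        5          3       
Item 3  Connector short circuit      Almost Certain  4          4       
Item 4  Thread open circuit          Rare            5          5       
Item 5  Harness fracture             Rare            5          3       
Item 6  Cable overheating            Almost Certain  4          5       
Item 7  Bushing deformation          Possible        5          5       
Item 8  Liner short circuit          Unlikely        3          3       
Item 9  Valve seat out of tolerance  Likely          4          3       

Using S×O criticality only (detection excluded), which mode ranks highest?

Criticality = Severity × Occurrence:
  Item 2: 3 × 3 = 9
  Item 3: 4 × 5 = 20
  Item 4: 5 × 1 = 5
  Item 5: 3 × 1 = 3
  Item 6: 5 × 5 = 25
  Item 7: 5 × 3 = 15
  Item 8: 3 × 2 = 6
  Item 9: 3 × 4 = 12
Highest criticality is 25 → Item 6.

Item 6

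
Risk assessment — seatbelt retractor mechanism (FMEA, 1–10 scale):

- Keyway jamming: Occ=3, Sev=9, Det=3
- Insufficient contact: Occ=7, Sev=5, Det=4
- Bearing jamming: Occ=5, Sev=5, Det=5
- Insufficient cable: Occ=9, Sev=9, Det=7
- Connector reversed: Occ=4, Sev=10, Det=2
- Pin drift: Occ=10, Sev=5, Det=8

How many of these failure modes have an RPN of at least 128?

RPN = Severity × Occurrence × Detection:
  Keyway jamming: 9 × 3 × 3 = 81
  Insufficient contact: 5 × 7 × 4 = 140
  Bearing jamming: 5 × 5 × 5 = 125
  Insufficient cable: 9 × 9 × 7 = 567
  Connector reversed: 10 × 4 × 2 = 80
  Pin drift: 5 × 10 × 8 = 400
Modes with RPN ≥ 128: Insufficient contact (140), Insufficient cable (567), Pin drift (400) → 3.

3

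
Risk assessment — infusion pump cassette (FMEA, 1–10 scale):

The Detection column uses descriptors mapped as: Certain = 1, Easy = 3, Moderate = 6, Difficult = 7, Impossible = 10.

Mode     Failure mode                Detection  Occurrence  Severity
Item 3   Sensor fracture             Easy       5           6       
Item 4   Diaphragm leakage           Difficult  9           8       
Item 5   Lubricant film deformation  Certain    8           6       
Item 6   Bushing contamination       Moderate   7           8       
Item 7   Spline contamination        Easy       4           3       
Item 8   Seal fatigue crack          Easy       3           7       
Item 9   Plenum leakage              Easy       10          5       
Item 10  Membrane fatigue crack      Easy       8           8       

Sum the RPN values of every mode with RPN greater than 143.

1182

RPN = Severity × Occurrence × Detection:
  Item 3: 6 × 5 × 3 = 90
  Item 4: 8 × 9 × 7 = 504
  Item 5: 6 × 8 × 1 = 48
  Item 6: 8 × 7 × 6 = 336
  Item 7: 3 × 4 × 3 = 36
  Item 8: 7 × 3 × 3 = 63
  Item 9: 5 × 10 × 3 = 150
  Item 10: 8 × 8 × 3 = 192
RPN > 143: Item 4 (504), Item 6 (336), Item 9 (150), Item 10 (192).
Sum: 504 + 336 + 150 + 192 = 1182.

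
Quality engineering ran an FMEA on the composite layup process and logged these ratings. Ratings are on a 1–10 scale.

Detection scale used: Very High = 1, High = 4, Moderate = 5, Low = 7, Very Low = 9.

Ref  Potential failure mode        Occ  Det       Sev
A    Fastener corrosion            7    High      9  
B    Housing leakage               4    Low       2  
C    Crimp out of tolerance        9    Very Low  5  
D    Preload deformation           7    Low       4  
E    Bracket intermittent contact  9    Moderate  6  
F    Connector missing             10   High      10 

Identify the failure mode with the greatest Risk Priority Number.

C

RPN = Severity × Occurrence × Detection:
  A: 9 × 7 × 4 = 252
  B: 2 × 4 × 7 = 56
  C: 5 × 9 × 9 = 405
  D: 4 × 7 × 7 = 196
  E: 6 × 9 × 5 = 270
  F: 10 × 10 × 4 = 400
Highest RPN is 405 → C.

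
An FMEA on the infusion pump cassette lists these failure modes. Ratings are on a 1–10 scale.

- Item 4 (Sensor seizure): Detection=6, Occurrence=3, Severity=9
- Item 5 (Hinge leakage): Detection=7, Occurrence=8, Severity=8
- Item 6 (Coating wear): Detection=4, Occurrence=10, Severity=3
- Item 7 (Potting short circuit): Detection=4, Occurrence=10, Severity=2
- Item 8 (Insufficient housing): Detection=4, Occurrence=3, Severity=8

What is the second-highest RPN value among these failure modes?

RPN = Severity × Occurrence × Detection:
  Item 4: 9 × 3 × 6 = 162
  Item 5: 8 × 8 × 7 = 448
  Item 6: 3 × 10 × 4 = 120
  Item 7: 2 × 10 × 4 = 80
  Item 8: 8 × 3 × 4 = 96
Sorted descending: 448, 162, 120, 96, 80.
The second-highest RPN is 162 (Item 4).

162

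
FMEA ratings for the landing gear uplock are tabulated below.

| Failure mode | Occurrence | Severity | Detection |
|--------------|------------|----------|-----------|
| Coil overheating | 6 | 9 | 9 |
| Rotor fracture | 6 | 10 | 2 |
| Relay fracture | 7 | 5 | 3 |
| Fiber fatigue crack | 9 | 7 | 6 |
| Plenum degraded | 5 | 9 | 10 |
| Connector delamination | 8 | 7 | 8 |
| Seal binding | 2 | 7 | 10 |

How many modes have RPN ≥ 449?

RPN = Severity × Occurrence × Detection:
  Coil overheating: 9 × 6 × 9 = 486
  Rotor fracture: 10 × 6 × 2 = 120
  Relay fracture: 5 × 7 × 3 = 105
  Fiber fatigue crack: 7 × 9 × 6 = 378
  Plenum degraded: 9 × 5 × 10 = 450
  Connector delamination: 7 × 8 × 8 = 448
  Seal binding: 7 × 2 × 10 = 140
Modes with RPN ≥ 449: Coil overheating (486), Plenum degraded (450) → 2.

2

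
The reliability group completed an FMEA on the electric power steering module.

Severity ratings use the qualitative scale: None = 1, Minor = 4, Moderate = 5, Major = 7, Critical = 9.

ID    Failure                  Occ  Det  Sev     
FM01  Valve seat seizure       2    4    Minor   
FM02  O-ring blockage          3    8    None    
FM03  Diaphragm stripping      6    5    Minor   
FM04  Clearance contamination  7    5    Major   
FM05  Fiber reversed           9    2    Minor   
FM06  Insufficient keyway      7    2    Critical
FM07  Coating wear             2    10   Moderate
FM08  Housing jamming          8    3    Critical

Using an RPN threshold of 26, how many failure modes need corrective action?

7

RPN = Severity × Occurrence × Detection:
  FM01: 4 × 2 × 4 = 32
  FM02: 1 × 3 × 8 = 24
  FM03: 4 × 6 × 5 = 120
  FM04: 7 × 7 × 5 = 245
  FM05: 4 × 9 × 2 = 72
  FM06: 9 × 7 × 2 = 126
  FM07: 5 × 2 × 10 = 100
  FM08: 9 × 8 × 3 = 216
Modes with RPN ≥ 26: FM01 (32), FM03 (120), FM04 (245), FM05 (72), FM06 (126), FM07 (100), FM08 (216) → 7.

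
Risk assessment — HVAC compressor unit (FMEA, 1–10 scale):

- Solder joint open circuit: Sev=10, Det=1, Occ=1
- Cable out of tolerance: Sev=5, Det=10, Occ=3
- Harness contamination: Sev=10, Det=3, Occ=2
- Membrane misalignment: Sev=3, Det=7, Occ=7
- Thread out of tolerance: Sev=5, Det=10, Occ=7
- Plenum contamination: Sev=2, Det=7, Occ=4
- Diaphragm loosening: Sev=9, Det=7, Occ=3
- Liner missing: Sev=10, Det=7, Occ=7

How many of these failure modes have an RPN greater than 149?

4

RPN = Severity × Occurrence × Detection:
  Solder joint open circuit: 10 × 1 × 1 = 10
  Cable out of tolerance: 5 × 3 × 10 = 150
  Harness contamination: 10 × 2 × 3 = 60
  Membrane misalignment: 3 × 7 × 7 = 147
  Thread out of tolerance: 5 × 7 × 10 = 350
  Plenum contamination: 2 × 4 × 7 = 56
  Diaphragm loosening: 9 × 3 × 7 = 189
  Liner missing: 10 × 7 × 7 = 490
Modes with RPN > 149: Cable out of tolerance (150), Thread out of tolerance (350), Diaphragm loosening (189), Liner missing (490) → 4.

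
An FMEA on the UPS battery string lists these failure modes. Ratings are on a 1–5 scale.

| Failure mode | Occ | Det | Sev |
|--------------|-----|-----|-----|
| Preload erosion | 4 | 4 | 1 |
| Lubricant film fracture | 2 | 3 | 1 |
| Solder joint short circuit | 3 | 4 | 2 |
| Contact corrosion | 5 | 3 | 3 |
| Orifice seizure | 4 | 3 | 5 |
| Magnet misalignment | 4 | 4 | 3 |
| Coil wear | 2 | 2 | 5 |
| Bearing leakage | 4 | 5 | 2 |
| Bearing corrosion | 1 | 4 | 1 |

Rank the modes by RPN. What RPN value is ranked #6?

20

RPN = Severity × Occurrence × Detection:
  Preload erosion: 1 × 4 × 4 = 16
  Lubricant film fracture: 1 × 2 × 3 = 6
  Solder joint short circuit: 2 × 3 × 4 = 24
  Contact corrosion: 3 × 5 × 3 = 45
  Orifice seizure: 5 × 4 × 3 = 60
  Magnet misalignment: 3 × 4 × 4 = 48
  Coil wear: 5 × 2 × 2 = 20
  Bearing leakage: 2 × 4 × 5 = 40
  Bearing corrosion: 1 × 1 × 4 = 4
Sorted descending: 60, 48, 45, 40, 24, 20, 16, 6, 4.
The sixth-highest RPN is 20 (Coil wear).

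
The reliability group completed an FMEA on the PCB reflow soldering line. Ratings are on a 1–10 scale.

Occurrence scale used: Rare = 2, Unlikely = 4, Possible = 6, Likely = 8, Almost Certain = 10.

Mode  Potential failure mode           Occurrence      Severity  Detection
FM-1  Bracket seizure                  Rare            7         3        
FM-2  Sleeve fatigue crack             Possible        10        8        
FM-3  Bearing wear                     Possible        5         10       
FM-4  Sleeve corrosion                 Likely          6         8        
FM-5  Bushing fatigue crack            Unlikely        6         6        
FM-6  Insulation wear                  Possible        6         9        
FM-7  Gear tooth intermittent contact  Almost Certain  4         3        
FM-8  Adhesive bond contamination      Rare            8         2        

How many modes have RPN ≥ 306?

RPN = Severity × Occurrence × Detection:
  FM-1: 7 × 2 × 3 = 42
  FM-2: 10 × 6 × 8 = 480
  FM-3: 5 × 6 × 10 = 300
  FM-4: 6 × 8 × 8 = 384
  FM-5: 6 × 4 × 6 = 144
  FM-6: 6 × 6 × 9 = 324
  FM-7: 4 × 10 × 3 = 120
  FM-8: 8 × 2 × 2 = 32
Modes with RPN ≥ 306: FM-2 (480), FM-4 (384), FM-6 (324) → 3.

3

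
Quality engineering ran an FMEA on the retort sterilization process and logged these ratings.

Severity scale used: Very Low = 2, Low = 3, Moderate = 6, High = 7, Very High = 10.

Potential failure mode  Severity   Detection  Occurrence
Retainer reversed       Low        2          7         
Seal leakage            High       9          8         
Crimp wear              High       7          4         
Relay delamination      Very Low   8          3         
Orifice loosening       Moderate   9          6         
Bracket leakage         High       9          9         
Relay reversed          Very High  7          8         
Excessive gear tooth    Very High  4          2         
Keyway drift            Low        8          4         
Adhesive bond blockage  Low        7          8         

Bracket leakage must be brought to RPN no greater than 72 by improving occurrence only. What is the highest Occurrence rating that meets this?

1

Bracket leakage: S=7, O=9, D=9 → current RPN = 567.
Fixed product = 63. Need 63 × O ≤ 72, so O ≤ 72/63 = 1.14.
Maximum integer Occurrence rating = 1 (gives RPN 63; O=2 would give 126 > 72).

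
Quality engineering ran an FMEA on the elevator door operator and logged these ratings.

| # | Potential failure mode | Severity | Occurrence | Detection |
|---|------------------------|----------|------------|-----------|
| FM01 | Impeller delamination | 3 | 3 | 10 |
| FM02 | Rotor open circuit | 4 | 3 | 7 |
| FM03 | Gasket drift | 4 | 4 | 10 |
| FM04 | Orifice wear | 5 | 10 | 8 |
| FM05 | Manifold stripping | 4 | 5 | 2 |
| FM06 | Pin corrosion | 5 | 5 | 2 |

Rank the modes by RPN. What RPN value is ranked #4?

84

RPN = Severity × Occurrence × Detection:
  FM01: 3 × 3 × 10 = 90
  FM02: 4 × 3 × 7 = 84
  FM03: 4 × 4 × 10 = 160
  FM04: 5 × 10 × 8 = 400
  FM05: 4 × 5 × 2 = 40
  FM06: 5 × 5 × 2 = 50
Sorted descending: 400, 160, 90, 84, 50, 40.
The fourth-highest RPN is 84 (FM02).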